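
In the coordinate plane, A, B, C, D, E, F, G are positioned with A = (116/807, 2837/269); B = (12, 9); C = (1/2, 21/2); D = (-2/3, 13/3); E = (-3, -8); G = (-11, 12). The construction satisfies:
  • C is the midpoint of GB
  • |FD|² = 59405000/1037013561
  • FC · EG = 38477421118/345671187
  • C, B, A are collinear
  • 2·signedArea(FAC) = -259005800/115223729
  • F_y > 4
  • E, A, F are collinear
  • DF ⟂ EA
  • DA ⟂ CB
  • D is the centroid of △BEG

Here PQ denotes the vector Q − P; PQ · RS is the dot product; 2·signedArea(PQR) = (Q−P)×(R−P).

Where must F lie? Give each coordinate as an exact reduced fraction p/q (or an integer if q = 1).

1. F_x = -312017608/345671187  [E, A, F are collinear ∩ DF ⟂ EA]
2. F_y = 503911709/115223729  [E, A, F are collinear ∩ DF ⟂ EA]
   → F = (-312017608/345671187, 503911709/115223729)

F = (-312017608/345671187, 503911709/115223729)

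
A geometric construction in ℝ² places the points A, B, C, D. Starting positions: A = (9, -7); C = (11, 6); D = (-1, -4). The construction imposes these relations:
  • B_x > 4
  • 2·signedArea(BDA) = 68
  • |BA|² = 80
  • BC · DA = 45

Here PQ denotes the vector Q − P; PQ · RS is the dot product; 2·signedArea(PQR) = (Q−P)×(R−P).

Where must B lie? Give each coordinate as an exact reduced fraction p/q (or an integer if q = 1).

B = (5, 1)

1. B_x = 5  [2·signedArea(BDA) = 68 ∩ BC · DA = 45]
2. B_y = 1  [2·signedArea(BDA) = 68 ∩ BC · DA = 45]
   → B = (5, 1)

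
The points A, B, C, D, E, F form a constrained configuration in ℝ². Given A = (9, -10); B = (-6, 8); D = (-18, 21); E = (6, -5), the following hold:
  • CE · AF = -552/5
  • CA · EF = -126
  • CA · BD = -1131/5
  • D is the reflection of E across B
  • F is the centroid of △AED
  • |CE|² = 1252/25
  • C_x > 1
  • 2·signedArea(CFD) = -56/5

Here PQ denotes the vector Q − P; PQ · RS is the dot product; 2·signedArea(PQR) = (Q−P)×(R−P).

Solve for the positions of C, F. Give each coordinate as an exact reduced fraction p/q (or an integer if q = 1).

1. C_x = 6/5  [line 12·x + -13·y + -59/5 = 0 ∩ |CE|² = 1252/25]
2. C_y = 1/5  [line 12·x + -13·y + -59/5 = 0 ∩ |CE|² = 1252/25]
   → C = (6/5, 1/5)
3. F_x = -1  [F is the centroid of △AED]
4. F_y = 2  [F is the centroid of △AED]
   → F = (-1, 2)

C = (6/5, 1/5)
F = (-1, 2)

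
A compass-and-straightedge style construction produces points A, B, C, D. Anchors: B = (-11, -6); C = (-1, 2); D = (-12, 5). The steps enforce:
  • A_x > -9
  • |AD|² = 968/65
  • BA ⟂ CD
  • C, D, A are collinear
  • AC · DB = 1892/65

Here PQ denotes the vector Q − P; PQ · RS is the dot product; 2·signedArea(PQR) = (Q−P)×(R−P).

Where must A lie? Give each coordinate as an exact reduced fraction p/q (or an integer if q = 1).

A = (-538/65, 259/65)

1. A_x = -538/65  [C, D, A are collinear ∩ BA ⟂ CD]
2. A_y = 259/65  [C, D, A are collinear ∩ BA ⟂ CD]
   → A = (-538/65, 259/65)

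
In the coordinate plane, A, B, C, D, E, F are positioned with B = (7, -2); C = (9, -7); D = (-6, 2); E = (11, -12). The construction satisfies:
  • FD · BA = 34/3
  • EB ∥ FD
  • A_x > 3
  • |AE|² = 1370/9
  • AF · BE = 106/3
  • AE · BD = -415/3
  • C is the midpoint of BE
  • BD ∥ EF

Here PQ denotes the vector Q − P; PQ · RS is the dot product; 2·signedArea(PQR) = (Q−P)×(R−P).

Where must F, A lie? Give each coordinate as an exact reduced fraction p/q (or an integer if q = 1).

A = (10/3, -7/3)
F = (-2, -8)

1. F_x = -2  [EB ∥ FD ∩ BD ∥ EF]
2. F_y = -8  [EB ∥ FD ∩ BD ∥ EF]
   → F = (-2, -8)
3. A_x = 10/3  [AE · BD = -415/3 ∩ AF · BE = 106/3]
4. A_y = -7/3  [AE · BD = -415/3 ∩ AF · BE = 106/3]
   → A = (10/3, -7/3)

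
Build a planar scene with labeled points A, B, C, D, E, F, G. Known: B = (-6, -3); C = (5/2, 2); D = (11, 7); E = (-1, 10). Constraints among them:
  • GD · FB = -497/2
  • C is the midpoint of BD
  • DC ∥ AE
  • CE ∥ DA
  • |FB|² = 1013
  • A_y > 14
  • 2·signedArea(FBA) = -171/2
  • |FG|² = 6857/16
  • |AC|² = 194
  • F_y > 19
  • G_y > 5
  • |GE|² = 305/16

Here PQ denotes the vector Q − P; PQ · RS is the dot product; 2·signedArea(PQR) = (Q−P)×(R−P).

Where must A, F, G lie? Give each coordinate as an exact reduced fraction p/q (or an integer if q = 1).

1. A_x = 15/2  [DC ∥ AE ∩ CE ∥ DA]
2. A_y = 15  [DC ∥ AE ∩ CE ∥ DA]
   → A = (15/2, 15)
3. F_x = 16  [line -18·x + 27/2·y + 18 = 0 ∩ |FB|² = 1013]
4. F_y = 20  [line -18·x + 27/2·y + 18 = 0 ∩ |FB|² = 1013]
   → F = (16, 20)
5. G_x = 3/4  [line 22·x + 23·y + -309/2 = 0 ∩ |FG|² = 6857/16]
6. G_y = 6  [line 22·x + 23·y + -309/2 = 0 ∩ |FG|² = 6857/16]
   → G = (3/4, 6)

A = (15/2, 15)
F = (16, 20)
G = (3/4, 6)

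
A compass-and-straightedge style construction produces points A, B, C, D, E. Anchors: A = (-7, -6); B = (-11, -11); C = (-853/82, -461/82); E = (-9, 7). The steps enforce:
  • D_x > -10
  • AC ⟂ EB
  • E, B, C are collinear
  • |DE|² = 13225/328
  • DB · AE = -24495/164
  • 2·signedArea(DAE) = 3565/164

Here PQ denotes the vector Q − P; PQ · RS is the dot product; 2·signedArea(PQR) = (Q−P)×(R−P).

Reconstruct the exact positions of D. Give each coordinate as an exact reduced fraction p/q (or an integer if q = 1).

D = (-1591/164, 113/164)

1. D_x = -1591/164  [2·signedArea(DAE) = 3565/164 ∩ DB · AE = -24495/164]
2. D_y = 113/164  [2·signedArea(DAE) = 3565/164 ∩ DB · AE = -24495/164]
   → D = (-1591/164, 113/164)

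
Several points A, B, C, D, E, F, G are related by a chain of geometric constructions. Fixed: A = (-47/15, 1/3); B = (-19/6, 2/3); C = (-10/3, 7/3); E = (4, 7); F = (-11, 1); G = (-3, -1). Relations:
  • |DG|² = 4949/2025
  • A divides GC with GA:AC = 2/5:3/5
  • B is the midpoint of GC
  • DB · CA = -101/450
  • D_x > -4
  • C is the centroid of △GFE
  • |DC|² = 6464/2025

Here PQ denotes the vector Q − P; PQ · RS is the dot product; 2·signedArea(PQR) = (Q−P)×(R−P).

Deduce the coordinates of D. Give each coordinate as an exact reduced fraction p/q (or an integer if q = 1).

1. D_x = -142/45  [line -1/5·x + 2·y + -392/225 = 0 ∩ |DC|² = 6464/2025]
2. D_y = 5/9  [line -1/5·x + 2·y + -392/225 = 0 ∩ |DC|² = 6464/2025]
   → D = (-142/45, 5/9)

D = (-142/45, 5/9)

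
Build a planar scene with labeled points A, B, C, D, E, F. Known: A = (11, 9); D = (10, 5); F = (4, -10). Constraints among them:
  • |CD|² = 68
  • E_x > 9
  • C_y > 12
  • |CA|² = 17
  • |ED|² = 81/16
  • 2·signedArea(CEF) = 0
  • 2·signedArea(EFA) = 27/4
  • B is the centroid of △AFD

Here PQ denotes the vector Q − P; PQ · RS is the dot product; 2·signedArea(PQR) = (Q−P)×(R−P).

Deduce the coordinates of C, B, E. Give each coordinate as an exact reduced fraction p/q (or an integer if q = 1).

B = (25/3, 4/3)
C = (12, 13)
E = (10, 29/4)

1. B_x = 25/3  [B is the centroid of △AFD]
2. B_y = 4/3  [B is the centroid of △AFD]
   → B = (25/3, 4/3)
3. E_x = 10  [line -19·x + 7·y + 557/4 = 0 ∩ |ED|² = 81/16]
4. E_y = 29/4  [line -19·x + 7·y + 557/4 = 0 ∩ |ED|² = 81/16]
   → E = (10, 29/4)
5. C_x = 12  [line 69/4·x + -6·y + -129 = 0 ∩ |CD|² = 68]
6. C_y = 13  [line 69/4·x + -6·y + -129 = 0 ∩ |CD|² = 68]
   → C = (12, 13)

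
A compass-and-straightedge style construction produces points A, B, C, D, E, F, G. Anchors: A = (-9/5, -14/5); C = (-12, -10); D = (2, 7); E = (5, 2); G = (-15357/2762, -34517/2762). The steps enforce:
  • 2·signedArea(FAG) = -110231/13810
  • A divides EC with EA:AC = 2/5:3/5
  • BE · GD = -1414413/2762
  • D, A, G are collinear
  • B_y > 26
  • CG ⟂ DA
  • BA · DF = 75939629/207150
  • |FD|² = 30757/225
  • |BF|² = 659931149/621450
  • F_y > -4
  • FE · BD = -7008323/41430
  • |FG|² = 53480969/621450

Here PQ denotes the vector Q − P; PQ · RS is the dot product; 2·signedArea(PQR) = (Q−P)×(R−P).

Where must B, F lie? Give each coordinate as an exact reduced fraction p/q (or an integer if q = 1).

1. F_x = -44/15  [line 133917/13810·x + -51927/13810·y + 102943/6905 = 0 ∩ |FG|² = 53480969/621450]
2. F_y = -18/5  [line 133917/13810·x + -51927/13810·y + 102943/6905 = 0 ∩ |FG|² = 53480969/621450]
   → F = (-44/15, -18/5)
3. B_x = 26405/2762  [BE · GD = -1414413/2762 ∩ BA · DF = 75939629/207150]
4. B_y = 73185/2762  [BE · GD = -1414413/2762 ∩ BA · DF = 75939629/207150]
   → B = (26405/2762, 73185/2762)

B = (26405/2762, 73185/2762)
F = (-44/15, -18/5)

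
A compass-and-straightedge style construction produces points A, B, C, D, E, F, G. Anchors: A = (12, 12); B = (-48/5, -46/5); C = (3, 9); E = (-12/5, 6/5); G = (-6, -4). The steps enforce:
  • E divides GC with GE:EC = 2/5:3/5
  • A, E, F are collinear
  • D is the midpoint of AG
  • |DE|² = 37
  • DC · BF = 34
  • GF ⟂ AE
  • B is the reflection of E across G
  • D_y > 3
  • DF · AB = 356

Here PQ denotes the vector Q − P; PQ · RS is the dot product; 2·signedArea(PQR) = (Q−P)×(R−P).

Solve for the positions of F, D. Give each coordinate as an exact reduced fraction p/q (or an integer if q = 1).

D = (3, 4)
F = (-36/5, -12/5)

1. F_x = -36/5  [A, E, F are collinear ∩ GF ⟂ AE]
2. F_y = -12/5  [A, E, F are collinear ∩ GF ⟂ AE]
   → F = (-36/5, -12/5)
3. D_x = 3  [D is the midpoint of AG]
4. D_y = 4  [D is the midpoint of AG]
   → D = (3, 4)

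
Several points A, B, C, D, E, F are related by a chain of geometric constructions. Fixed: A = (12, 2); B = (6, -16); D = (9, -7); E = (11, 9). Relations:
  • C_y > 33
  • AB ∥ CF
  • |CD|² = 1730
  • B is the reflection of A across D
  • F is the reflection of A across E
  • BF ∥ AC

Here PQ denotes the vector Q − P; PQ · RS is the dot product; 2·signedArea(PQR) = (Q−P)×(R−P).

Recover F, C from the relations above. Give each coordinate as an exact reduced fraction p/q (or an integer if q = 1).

1. F_x = 10  [F is the reflection of A across E]
2. F_y = 16  [F is the reflection of A across E]
   → F = (10, 16)
3. C_x = 16  [AB ∥ CF ∩ BF ∥ AC]
4. C_y = 34  [AB ∥ CF ∩ BF ∥ AC]
   → C = (16, 34)

C = (16, 34)
F = (10, 16)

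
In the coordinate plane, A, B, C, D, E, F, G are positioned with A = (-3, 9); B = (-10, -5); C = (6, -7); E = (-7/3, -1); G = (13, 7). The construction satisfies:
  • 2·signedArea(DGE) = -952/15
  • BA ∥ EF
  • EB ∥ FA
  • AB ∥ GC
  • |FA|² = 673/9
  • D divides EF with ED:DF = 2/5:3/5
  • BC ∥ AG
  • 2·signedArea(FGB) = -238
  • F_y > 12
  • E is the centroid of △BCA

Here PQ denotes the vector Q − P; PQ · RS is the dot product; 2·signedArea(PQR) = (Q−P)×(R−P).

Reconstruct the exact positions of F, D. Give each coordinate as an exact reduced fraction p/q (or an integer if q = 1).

1. F_x = 14/3  [EB ∥ FA ∩ BA ∥ EF]
2. F_y = 13  [EB ∥ FA ∩ BA ∥ EF]
   → F = (14/3, 13)
3. D_x = 7/15  [D divides EF with ED:DF = 2/5:3/5]
4. D_y = 23/5  [D divides EF with ED:DF = 2/5:3/5]
   → D = (7/15, 23/5)

D = (7/15, 23/5)
F = (14/3, 13)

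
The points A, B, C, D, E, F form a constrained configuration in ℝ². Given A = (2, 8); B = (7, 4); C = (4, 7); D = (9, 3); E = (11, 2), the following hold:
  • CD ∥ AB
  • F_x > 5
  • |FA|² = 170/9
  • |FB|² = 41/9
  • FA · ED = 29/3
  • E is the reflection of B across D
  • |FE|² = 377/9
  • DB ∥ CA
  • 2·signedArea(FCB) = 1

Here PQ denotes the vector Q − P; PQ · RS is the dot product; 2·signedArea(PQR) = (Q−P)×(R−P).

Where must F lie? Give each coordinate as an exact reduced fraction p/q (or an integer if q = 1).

1. F_x = 17/3  [2·signedArea(FCB) = 1 ∩ FA · ED = 29/3]
2. F_y = 17/3  [2·signedArea(FCB) = 1 ∩ FA · ED = 29/3]
   → F = (17/3, 17/3)

F = (17/3, 17/3)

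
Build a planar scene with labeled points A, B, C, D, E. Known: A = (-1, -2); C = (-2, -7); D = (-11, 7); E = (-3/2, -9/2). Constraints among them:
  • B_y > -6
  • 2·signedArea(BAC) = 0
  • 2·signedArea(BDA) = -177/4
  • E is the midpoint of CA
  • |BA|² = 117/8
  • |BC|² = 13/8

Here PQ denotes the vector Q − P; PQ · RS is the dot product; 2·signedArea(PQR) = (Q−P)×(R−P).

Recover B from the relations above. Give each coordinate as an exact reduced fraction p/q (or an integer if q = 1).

1. B_x = -7/4  [2·signedArea(BAC) = 0 ∩ 2·signedArea(BDA) = -177/4]
2. B_y = -23/4  [2·signedArea(BAC) = 0 ∩ 2·signedArea(BDA) = -177/4]
   → B = (-7/4, -23/4)

B = (-7/4, -23/4)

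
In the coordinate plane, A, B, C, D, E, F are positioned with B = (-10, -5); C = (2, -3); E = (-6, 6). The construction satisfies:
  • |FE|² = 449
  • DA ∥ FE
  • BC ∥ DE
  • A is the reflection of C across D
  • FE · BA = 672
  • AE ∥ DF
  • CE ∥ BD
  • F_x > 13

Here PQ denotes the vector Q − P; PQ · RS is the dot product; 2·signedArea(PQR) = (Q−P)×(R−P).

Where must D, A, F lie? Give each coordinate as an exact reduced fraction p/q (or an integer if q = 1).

1. D_x = -18  [BC ∥ DE ∩ CE ∥ BD]
2. D_y = 4  [BC ∥ DE ∩ CE ∥ BD]
   → D = (-18, 4)
3. A_x = -38  [A is the reflection of C across D]
4. A_y = 11  [A is the reflection of C across D]
   → A = (-38, 11)
5. F_x = 14  [DA ∥ FE ∩ AE ∥ DF]
6. F_y = -1  [DA ∥ FE ∩ AE ∥ DF]
   → F = (14, -1)

A = (-38, 11)
D = (-18, 4)
F = (14, -1)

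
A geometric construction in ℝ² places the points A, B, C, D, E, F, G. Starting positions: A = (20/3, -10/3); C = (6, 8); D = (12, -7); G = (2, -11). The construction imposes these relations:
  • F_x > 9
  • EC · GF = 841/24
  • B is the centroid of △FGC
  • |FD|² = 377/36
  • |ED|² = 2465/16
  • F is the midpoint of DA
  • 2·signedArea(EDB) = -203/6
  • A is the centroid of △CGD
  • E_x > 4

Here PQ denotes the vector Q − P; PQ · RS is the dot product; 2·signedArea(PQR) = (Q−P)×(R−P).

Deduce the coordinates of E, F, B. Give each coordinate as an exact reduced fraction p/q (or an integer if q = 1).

1. F_x = 28/3  [F is the midpoint of DA]
2. F_y = -31/6  [F is the midpoint of DA]
   → F = (28/3, -31/6)
3. B_x = 52/9  [B is the centroid of △FGC]
4. B_y = -49/18  [B is the centroid of △FGC]
   → B = (52/9, -49/18)
5. E_x = 5  [2·signedArea(EDB) = -203/6 ∩ EC · GF = 841/24]
6. E_y = 13/4  [2·signedArea(EDB) = -203/6 ∩ EC · GF = 841/24]
   → E = (5, 13/4)

B = (52/9, -49/18)
E = (5, 13/4)
F = (28/3, -31/6)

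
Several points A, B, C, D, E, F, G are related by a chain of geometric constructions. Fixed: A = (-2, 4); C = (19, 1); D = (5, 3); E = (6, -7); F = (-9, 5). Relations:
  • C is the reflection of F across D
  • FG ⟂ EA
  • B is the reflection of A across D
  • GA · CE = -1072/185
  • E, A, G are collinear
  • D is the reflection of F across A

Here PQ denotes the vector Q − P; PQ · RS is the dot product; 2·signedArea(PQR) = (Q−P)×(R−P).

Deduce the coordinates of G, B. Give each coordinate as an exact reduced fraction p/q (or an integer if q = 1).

B = (12, 2)
G = (-906/185, 1477/185)

1. G_x = -906/185  [E, A, G are collinear ∩ FG ⟂ EA]
2. G_y = 1477/185  [E, A, G are collinear ∩ FG ⟂ EA]
   → G = (-906/185, 1477/185)
3. B_x = 12  [B is the reflection of A across D]
4. B_y = 2  [B is the reflection of A across D]
   → B = (12, 2)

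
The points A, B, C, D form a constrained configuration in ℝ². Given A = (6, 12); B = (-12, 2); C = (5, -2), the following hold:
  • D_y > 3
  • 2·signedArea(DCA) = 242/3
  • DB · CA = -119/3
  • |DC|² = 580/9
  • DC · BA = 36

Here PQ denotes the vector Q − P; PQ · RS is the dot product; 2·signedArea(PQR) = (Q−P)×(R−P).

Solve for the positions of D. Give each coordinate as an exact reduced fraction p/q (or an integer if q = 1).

D = (-1/3, 4)

1. D_x = -1/3  [DC · BA = 36 ∩ 2·signedArea(DCA) = 242/3]
2. D_y = 4  [DC · BA = 36 ∩ 2·signedArea(DCA) = 242/3]
   → D = (-1/3, 4)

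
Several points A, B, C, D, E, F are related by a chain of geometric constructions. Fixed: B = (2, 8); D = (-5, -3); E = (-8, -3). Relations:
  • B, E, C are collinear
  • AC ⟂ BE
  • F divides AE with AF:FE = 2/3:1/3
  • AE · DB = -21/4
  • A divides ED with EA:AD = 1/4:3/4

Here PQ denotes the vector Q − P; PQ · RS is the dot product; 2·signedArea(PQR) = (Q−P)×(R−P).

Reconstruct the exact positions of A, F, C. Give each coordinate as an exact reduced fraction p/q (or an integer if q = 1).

A = (-29/4, -3)
C = (-1693/221, -1161/442)
F = (-31/4, -3)

1. A_x = -29/4  [A divides ED with EA:AD = 1/4:3/4]
2. A_y = -3  [A divides ED with EA:AD = 1/4:3/4]
   → A = (-29/4, -3)
3. F_x = -31/4  [F divides AE with AF:FE = 2/3:1/3]
4. F_y = -3  [F divides AE with AF:FE = 2/3:1/3]
   → F = (-31/4, -3)
5. C_x = -1693/221  [B, E, C are collinear ∩ AC ⟂ BE]
6. C_y = -1161/442  [B, E, C are collinear ∩ AC ⟂ BE]
   → C = (-1693/221, -1161/442)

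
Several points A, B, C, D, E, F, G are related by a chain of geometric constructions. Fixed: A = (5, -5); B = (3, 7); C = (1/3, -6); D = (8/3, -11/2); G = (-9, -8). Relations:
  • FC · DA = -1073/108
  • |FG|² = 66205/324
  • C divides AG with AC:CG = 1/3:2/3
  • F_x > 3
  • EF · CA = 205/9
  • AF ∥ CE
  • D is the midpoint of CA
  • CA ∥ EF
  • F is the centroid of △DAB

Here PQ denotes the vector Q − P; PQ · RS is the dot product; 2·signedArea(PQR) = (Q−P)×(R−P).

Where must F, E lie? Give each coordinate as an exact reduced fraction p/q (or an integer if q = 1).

E = (-10/9, -13/6)
F = (32/9, -7/6)

1. F_x = 32/9  [F is the centroid of △DAB]
2. F_y = -7/6  [F is the centroid of △DAB]
   → F = (32/9, -7/6)
3. E_x = -10/9  [CA ∥ EF ∩ AF ∥ CE]
4. E_y = -13/6  [CA ∥ EF ∩ AF ∥ CE]
   → E = (-10/9, -13/6)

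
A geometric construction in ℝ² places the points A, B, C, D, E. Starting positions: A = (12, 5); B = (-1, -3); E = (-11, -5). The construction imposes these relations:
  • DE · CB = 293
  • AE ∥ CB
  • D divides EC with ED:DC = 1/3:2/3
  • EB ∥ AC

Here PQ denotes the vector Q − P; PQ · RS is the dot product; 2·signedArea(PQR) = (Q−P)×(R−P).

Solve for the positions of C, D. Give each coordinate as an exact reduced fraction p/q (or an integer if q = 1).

1. C_x = 22  [AE ∥ CB ∩ EB ∥ AC]
2. C_y = 7  [AE ∥ CB ∩ EB ∥ AC]
   → C = (22, 7)
3. D_x = 0  [D divides EC with ED:DC = 1/3:2/3]
4. D_y = -1  [D divides EC with ED:DC = 1/3:2/3]
   → D = (0, -1)

C = (22, 7)
D = (0, -1)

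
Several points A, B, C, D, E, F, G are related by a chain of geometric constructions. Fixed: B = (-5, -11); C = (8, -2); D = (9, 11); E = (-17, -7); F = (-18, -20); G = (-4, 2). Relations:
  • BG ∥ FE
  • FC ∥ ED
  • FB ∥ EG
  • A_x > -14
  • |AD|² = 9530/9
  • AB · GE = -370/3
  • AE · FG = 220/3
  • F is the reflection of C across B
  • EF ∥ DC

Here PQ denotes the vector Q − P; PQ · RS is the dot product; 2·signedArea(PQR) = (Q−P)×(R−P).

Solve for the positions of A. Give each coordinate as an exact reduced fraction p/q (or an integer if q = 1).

A = (-40/3, -38/3)

1. A_x = -40/3  [AE · FG = 220/3 ∩ AB · GE = -370/3]
2. A_y = -38/3  [AE · FG = 220/3 ∩ AB · GE = -370/3]
   → A = (-40/3, -38/3)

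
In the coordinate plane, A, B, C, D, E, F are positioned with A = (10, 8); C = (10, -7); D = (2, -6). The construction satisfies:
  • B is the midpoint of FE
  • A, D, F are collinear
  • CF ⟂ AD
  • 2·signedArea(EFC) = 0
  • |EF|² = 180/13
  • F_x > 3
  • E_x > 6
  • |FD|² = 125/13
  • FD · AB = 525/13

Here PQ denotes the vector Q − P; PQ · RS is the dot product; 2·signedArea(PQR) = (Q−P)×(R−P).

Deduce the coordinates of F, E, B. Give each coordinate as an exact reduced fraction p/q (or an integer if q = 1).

B = (67/13, -55/13)
E = (88/13, -67/13)
F = (46/13, -43/13)

1. F_x = 46/13  [A, D, F are collinear ∩ CF ⟂ AD]
2. F_y = -43/13  [A, D, F are collinear ∩ CF ⟂ AD]
   → F = (46/13, -43/13)
3. E_x = 88/13  [line 48/13·x + 84/13·y + 108/13 = 0 ∩ |EF|² = 180/13]
4. E_y = -67/13  [line 48/13·x + 84/13·y + 108/13 = 0 ∩ |EF|² = 180/13]
   → E = (88/13, -67/13)
5. B_x = 67/13  [B is the midpoint of FE]
6. B_y = -55/13  [B is the midpoint of FE]
   → B = (67/13, -55/13)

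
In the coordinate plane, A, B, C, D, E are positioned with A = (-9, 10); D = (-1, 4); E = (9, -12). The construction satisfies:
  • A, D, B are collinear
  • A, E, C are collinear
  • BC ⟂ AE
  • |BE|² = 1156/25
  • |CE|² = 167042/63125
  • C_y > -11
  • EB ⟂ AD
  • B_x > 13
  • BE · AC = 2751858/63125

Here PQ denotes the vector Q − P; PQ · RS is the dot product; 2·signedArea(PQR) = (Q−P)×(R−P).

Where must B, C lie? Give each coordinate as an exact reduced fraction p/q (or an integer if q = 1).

B = (327/25, -164/25)
C = (20124/2525, -27121/2525)

1. B_x = 327/25  [A, D, B are collinear ∩ EB ⟂ AD]
2. B_y = -164/25  [A, D, B are collinear ∩ EB ⟂ AD]
   → B = (327/25, -164/25)
3. C_x = 20124/2525  [A, E, C are collinear ∩ BC ⟂ AE]
4. C_y = -27121/2525  [A, E, C are collinear ∩ BC ⟂ AE]
   → C = (20124/2525, -27121/2525)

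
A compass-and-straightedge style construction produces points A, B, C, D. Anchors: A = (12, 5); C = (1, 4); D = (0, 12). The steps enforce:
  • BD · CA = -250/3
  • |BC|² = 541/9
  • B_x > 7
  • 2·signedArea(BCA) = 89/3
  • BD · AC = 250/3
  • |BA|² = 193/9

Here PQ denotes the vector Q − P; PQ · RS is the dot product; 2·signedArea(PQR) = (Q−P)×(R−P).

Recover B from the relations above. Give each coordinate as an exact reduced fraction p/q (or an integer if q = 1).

1. B_x = 8  [2·signedArea(BCA) = 89/3 ∩ BD · AC = 250/3]
2. B_y = 22/3  [2·signedArea(BCA) = 89/3 ∩ BD · AC = 250/3]
   → B = (8, 22/3)

B = (8, 22/3)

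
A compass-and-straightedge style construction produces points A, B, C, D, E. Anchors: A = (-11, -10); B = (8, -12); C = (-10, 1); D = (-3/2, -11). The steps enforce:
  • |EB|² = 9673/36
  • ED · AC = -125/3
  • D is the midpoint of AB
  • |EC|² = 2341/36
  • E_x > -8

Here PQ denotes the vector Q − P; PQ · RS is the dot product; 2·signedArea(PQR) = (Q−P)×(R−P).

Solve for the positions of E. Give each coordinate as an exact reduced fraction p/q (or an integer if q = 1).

E = (-15/2, -20/3)

1. E_x = -15/2  [line -1·x + -11·y + -485/6 = 0 ∩ |EC|² = 2341/36]
2. E_y = -20/3  [line -1·x + -11·y + -485/6 = 0 ∩ |EC|² = 2341/36]
   → E = (-15/2, -20/3)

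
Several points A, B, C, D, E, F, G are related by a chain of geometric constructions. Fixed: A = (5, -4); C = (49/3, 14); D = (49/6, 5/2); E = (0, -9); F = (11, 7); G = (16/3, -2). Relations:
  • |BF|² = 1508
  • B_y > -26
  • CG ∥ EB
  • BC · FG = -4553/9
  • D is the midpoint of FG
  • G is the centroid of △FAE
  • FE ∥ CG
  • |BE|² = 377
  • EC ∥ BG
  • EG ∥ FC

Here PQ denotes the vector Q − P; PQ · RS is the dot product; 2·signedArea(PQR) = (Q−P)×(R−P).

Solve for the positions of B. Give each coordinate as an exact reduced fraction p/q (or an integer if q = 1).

1. B_x = -11  [EC ∥ BG ∩ CG ∥ EB]
2. B_y = -25  [EC ∥ BG ∩ CG ∥ EB]
   → B = (-11, -25)

B = (-11, -25)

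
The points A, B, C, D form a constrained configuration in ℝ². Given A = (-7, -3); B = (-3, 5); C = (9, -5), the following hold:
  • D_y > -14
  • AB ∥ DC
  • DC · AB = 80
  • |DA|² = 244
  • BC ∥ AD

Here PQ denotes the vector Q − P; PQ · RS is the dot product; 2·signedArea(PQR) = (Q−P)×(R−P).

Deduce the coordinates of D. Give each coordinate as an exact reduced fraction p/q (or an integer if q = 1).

1. D_x = 5  [AB ∥ DC ∩ BC ∥ AD]
2. D_y = -13  [AB ∥ DC ∩ BC ∥ AD]
   → D = (5, -13)

D = (5, -13)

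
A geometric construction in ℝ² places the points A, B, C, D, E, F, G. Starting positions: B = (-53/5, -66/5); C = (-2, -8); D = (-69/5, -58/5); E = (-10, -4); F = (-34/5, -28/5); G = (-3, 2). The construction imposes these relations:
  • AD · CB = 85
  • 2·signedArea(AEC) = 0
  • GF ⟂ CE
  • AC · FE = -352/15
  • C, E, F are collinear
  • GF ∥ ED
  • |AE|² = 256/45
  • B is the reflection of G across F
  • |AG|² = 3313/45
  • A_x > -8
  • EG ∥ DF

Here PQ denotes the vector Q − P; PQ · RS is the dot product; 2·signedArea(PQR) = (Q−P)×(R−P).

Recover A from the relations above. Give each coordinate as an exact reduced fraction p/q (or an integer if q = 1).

1. A_x = -118/15  [2·signedArea(AEC) = 0 ∩ AD · CB = 85]
2. A_y = -76/15  [2·signedArea(AEC) = 0 ∩ AD · CB = 85]
   → A = (-118/15, -76/15)

A = (-118/15, -76/15)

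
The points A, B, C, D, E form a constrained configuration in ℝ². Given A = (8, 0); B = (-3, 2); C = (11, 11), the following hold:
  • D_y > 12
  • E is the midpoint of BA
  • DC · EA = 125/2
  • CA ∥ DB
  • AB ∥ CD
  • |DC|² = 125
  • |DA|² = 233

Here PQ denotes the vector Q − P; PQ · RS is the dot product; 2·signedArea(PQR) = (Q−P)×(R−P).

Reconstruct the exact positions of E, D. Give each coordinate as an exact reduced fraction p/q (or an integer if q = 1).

1. E_x = 5/2  [E is the midpoint of BA]
2. E_y = 1  [E is the midpoint of BA]
   → E = (5/2, 1)
3. D_x = 0  [CA ∥ DB ∩ AB ∥ CD]
4. D_y = 13  [CA ∥ DB ∩ AB ∥ CD]
   → D = (0, 13)

D = (0, 13)
E = (5/2, 1)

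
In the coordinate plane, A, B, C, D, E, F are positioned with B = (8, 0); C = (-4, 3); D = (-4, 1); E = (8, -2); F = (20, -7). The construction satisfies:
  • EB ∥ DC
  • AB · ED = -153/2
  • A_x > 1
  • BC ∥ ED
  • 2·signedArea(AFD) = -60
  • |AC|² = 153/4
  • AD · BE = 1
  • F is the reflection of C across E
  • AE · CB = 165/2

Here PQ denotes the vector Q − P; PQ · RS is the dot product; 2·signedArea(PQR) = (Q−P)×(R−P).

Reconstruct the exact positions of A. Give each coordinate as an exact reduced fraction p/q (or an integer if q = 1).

A = (2, 3/2)

1. A_x = 2  [AE · CB = 165/2 ∩ 2·signedArea(AFD) = -60]
2. A_y = 3/2  [AE · CB = 165/2 ∩ 2·signedArea(AFD) = -60]
   → A = (2, 3/2)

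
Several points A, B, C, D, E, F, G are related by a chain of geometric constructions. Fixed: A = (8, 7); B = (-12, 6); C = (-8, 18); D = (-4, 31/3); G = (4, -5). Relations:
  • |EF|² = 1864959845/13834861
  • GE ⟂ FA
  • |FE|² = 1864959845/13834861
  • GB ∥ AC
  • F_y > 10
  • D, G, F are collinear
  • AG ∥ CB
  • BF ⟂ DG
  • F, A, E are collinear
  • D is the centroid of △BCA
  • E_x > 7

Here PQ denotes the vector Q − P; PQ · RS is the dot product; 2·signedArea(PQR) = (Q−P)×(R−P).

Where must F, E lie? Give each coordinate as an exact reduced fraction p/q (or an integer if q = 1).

1. F_x = -2648/673  [D, G, F are collinear ∩ BF ⟂ DG]
2. F_y = 6870/673  [D, G, F are collinear ∩ BF ⟂ DG]
   → F = (-2648/673, 6870/673)
3. E_x = 100687080/13834861  [F, A, E are collinear ∩ GE ⟂ FA]
4. E_y = 99529823/13834861  [F, A, E are collinear ∩ GE ⟂ FA]
   → E = (100687080/13834861, 99529823/13834861)

E = (100687080/13834861, 99529823/13834861)
F = (-2648/673, 6870/673)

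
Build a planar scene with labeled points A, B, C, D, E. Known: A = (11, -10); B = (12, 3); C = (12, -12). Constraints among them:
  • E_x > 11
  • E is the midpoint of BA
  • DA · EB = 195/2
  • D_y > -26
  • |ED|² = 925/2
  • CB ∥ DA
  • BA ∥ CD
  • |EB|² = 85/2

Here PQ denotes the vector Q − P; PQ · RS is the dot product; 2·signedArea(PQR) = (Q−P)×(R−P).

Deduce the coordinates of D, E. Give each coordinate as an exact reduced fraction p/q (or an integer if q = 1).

D = (11, -25)
E = (23/2, -7/2)

1. D_x = 11  [CB ∥ DA ∩ BA ∥ CD]
2. D_y = -25  [CB ∥ DA ∩ BA ∥ CD]
   → D = (11, -25)
3. E_x = 23/2  [E is the midpoint of BA]
4. E_y = -7/2  [E is the midpoint of BA]
   → E = (23/2, -7/2)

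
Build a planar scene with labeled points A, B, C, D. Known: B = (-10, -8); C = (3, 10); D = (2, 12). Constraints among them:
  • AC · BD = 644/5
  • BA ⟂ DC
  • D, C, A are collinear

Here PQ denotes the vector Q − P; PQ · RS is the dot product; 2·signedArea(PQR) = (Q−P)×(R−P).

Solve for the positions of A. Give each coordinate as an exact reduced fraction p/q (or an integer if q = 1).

A = (38/5, 4/5)

1. A_x = 38/5  [D, C, A are collinear ∩ BA ⟂ DC]
2. A_y = 4/5  [D, C, A are collinear ∩ BA ⟂ DC]
   → A = (38/5, 4/5)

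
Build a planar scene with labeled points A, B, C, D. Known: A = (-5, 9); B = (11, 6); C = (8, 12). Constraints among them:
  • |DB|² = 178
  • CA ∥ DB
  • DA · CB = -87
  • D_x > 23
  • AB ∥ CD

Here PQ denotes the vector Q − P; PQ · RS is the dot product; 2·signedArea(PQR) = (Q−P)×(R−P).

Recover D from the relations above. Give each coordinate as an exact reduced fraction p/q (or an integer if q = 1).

1. D_x = 24  [CA ∥ DB ∩ AB ∥ CD]
2. D_y = 9  [CA ∥ DB ∩ AB ∥ CD]
   → D = (24, 9)

D = (24, 9)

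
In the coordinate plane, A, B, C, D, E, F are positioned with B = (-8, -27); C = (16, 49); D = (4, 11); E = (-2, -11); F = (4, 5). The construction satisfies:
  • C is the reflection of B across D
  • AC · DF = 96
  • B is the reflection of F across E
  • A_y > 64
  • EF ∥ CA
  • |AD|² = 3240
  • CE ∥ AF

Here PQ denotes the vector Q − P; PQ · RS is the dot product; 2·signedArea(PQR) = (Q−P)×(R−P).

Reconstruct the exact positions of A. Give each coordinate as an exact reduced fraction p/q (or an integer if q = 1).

A = (22, 65)

1. A_x = 22  [CE ∥ AF ∩ EF ∥ CA]
2. A_y = 65  [CE ∥ AF ∩ EF ∥ CA]
   → A = (22, 65)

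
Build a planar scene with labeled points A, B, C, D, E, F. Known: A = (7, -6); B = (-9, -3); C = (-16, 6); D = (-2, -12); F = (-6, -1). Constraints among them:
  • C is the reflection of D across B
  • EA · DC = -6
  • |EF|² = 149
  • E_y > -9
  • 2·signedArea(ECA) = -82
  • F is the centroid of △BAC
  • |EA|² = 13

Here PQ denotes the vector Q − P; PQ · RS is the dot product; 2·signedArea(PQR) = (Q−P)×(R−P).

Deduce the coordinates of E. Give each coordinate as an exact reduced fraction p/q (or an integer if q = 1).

E = (4, -8)

1. E_x = 4  [2·signedArea(ECA) = -82 ∩ EA · DC = -6]
2. E_y = -8  [2·signedArea(ECA) = -82 ∩ EA · DC = -6]
   → E = (4, -8)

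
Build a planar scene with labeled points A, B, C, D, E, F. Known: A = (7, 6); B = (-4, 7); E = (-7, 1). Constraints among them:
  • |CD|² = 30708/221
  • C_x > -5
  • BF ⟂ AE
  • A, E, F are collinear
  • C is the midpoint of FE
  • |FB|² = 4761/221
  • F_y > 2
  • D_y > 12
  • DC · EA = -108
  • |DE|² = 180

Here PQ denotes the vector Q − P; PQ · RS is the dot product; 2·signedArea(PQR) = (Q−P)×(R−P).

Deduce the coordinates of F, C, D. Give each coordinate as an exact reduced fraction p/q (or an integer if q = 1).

C = (-1043/221, 401/221)
D = (-1, 13)
F = (-539/221, 581/221)

1. F_x = -539/221  [A, E, F are collinear ∩ BF ⟂ AE]
2. F_y = 581/221  [A, E, F are collinear ∩ BF ⟂ AE]
   → F = (-539/221, 581/221)
3. C_x = -1043/221  [C is the midpoint of FE]
4. C_y = 401/221  [C is the midpoint of FE]
   → C = (-1043/221, 401/221)
5. D_x = -1  [line -14·x + -5·y + 51 = 0 ∩ |DE|² = 180]
6. D_y = 13  [line -14·x + -5·y + 51 = 0 ∩ |DE|² = 180]
   → D = (-1, 13)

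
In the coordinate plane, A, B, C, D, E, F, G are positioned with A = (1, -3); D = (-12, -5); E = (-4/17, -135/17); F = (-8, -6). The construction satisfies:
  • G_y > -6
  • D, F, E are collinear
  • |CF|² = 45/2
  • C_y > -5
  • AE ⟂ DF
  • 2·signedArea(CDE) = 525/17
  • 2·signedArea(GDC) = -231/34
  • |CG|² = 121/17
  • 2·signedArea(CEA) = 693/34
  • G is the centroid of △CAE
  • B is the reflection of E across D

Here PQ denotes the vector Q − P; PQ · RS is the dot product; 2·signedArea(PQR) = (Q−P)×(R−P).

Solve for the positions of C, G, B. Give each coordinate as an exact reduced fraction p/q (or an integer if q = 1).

B = (-404/17, -35/17)
C = (-7/2, -9/2)
G = (-31/34, -175/34)

1. C_x = -7/2  [2·signedArea(CDE) = 525/17 ∩ 2·signedArea(CEA) = 693/34]
2. C_y = -9/2  [2·signedArea(CDE) = 525/17 ∩ 2·signedArea(CEA) = 693/34]
   → C = (-7/2, -9/2)
3. G_x = -31/34  [G is the centroid of △CAE]
4. G_y = -175/34  [G is the centroid of △CAE]
   → G = (-31/34, -175/34)
5. B_x = -404/17  [B is the reflection of E across D]
6. B_y = -35/17  [B is the reflection of E across D]
   → B = (-404/17, -35/17)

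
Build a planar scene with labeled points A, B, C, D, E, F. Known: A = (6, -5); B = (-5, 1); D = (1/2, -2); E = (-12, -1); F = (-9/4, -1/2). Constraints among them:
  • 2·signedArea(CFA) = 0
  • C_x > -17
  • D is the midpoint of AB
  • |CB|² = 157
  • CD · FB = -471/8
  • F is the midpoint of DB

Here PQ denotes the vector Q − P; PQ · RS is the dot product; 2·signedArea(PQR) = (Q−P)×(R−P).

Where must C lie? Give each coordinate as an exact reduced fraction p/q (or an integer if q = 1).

1. C_x = -16  [2·signedArea(CFA) = 0 ∩ CD · FB = -471/8]
2. C_y = 7  [2·signedArea(CFA) = 0 ∩ CD · FB = -471/8]
   → C = (-16, 7)

C = (-16, 7)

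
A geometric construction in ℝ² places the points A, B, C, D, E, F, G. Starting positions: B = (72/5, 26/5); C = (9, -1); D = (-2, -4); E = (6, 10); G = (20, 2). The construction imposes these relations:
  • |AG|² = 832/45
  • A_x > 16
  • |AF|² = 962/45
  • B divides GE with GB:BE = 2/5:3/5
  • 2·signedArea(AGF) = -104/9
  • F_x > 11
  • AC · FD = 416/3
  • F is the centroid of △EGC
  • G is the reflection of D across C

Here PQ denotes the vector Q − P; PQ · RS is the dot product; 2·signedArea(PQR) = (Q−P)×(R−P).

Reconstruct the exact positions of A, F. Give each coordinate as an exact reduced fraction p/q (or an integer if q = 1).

1. F_x = 35/3  [F is the centroid of △EGC]
2. F_y = 11/3  [F is the centroid of △EGC]
   → F = (35/3, 11/3)
3. A_x = 244/15  [2·signedArea(AGF) = -104/9 ∩ AC · FD = 416/3]
4. A_y = 62/15  [2·signedArea(AGF) = -104/9 ∩ AC · FD = 416/3]
   → A = (244/15, 62/15)

A = (244/15, 62/15)
F = (35/3, 11/3)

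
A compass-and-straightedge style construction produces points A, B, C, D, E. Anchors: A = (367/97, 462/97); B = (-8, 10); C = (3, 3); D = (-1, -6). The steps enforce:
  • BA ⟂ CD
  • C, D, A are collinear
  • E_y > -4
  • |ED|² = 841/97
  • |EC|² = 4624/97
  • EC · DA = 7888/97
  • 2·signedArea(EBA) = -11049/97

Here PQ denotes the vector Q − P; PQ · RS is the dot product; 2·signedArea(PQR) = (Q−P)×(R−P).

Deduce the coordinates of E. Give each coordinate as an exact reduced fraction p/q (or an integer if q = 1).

1. E_x = 19/97  [line 508/97·x + 1143/97·y + 3683/97 = 0 ∩ |EC|² = 4624/97]
2. E_y = -321/97  [line 508/97·x + 1143/97·y + 3683/97 = 0 ∩ |EC|² = 4624/97]
   → E = (19/97, -321/97)

E = (19/97, -321/97)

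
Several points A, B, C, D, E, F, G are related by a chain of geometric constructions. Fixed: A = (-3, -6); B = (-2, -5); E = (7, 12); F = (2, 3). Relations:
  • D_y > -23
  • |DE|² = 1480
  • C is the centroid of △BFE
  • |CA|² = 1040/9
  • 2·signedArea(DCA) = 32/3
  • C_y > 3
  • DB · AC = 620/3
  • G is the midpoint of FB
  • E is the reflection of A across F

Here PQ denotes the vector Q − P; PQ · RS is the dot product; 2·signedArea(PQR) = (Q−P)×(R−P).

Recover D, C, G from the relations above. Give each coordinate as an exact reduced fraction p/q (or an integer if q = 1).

C = (7/3, 10/3)
D = (-11, -22)
G = (0, -1)

1. C_x = 7/3  [C is the centroid of △BFE]
2. C_y = 10/3  [C is the centroid of △BFE]
   → C = (7/3, 10/3)
3. G_x = 0  [G is the midpoint of FB]
4. G_y = -1  [G is the midpoint of FB]
   → G = (0, -1)
5. D_x = -11  [2·signedArea(DCA) = 32/3 ∩ DB · AC = 620/3]
6. D_y = -22  [2·signedArea(DCA) = 32/3 ∩ DB · AC = 620/3]
   → D = (-11, -22)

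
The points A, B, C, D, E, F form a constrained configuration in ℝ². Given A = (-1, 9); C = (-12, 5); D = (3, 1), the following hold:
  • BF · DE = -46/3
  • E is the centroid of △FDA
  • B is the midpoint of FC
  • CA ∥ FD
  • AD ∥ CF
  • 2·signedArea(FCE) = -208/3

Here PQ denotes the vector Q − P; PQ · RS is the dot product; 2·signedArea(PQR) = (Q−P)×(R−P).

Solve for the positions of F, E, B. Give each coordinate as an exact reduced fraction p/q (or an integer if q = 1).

1. F_x = -8  [CA ∥ FD ∩ AD ∥ CF]
2. F_y = -3  [CA ∥ FD ∩ AD ∥ CF]
   → F = (-8, -3)
3. E_x = -2  [E is the centroid of △FDA]
4. E_y = 7/3  [E is the centroid of △FDA]
   → E = (-2, 7/3)
5. B_x = -10  [B is the midpoint of FC]
6. B_y = 1  [B is the midpoint of FC]
   → B = (-10, 1)

B = (-10, 1)
E = (-2, 7/3)
F = (-8, -3)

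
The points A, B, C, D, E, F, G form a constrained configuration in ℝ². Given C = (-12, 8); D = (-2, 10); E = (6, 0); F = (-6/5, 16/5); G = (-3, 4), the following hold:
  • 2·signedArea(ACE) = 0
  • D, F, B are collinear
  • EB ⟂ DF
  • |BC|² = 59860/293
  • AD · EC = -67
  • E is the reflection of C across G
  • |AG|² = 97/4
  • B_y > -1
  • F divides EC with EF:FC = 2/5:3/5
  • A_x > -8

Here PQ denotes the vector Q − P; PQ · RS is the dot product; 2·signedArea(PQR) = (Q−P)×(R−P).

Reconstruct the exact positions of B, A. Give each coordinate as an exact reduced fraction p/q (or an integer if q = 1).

1. B_x = -214/293  [D, F, B are collinear ∩ EB ⟂ DF]
2. B_y = -232/293  [D, F, B are collinear ∩ EB ⟂ DF]
   → B = (-214/293, -232/293)
3. A_x = -15/2  [2·signedArea(ACE) = 0 ∩ AD · EC = -67]
4. A_y = 6  [2·signedArea(ACE) = 0 ∩ AD · EC = -67]
   → A = (-15/2, 6)

A = (-15/2, 6)
B = (-214/293, -232/293)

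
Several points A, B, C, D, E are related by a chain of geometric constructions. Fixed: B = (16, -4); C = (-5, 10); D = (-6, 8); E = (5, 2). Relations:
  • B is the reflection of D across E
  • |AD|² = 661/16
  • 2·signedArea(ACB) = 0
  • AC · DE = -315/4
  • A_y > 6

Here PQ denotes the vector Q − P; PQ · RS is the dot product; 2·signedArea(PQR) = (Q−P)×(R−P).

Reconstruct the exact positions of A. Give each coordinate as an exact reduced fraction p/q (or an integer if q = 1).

1. A_x = 1/4  [2·signedArea(ACB) = 0 ∩ AC · DE = -315/4]
2. A_y = 13/2  [2·signedArea(ACB) = 0 ∩ AC · DE = -315/4]
   → A = (1/4, 13/2)

A = (1/4, 13/2)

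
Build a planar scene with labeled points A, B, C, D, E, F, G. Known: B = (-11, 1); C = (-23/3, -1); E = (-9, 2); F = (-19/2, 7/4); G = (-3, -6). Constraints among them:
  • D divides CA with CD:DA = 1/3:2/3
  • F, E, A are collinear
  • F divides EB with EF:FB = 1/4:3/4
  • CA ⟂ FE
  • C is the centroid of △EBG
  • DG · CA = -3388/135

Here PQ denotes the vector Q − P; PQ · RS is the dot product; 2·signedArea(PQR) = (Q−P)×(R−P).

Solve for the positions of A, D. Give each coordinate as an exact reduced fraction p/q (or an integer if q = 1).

A = (-137/15, 29/15)
D = (-367/45, -1/45)

1. A_x = -137/15  [F, E, A are collinear ∩ CA ⟂ FE]
2. A_y = 29/15  [F, E, A are collinear ∩ CA ⟂ FE]
   → A = (-137/15, 29/15)
3. D_x = -367/45  [D divides CA with CD:DA = 1/3:2/3]
4. D_y = -1/45  [D divides CA with CD:DA = 1/3:2/3]
   → D = (-367/45, -1/45)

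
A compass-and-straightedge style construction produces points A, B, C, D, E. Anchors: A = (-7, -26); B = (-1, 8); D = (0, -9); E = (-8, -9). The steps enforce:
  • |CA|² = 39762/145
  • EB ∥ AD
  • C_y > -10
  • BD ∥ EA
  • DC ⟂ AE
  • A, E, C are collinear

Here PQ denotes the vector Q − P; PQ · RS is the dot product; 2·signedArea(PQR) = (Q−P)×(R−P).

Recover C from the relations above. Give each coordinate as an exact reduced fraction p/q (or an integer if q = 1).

1. C_x = -1156/145  [A, E, C are collinear ∩ DC ⟂ AE]
2. C_y = -1373/145  [A, E, C are collinear ∩ DC ⟂ AE]
   → C = (-1156/145, -1373/145)

C = (-1156/145, -1373/145)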